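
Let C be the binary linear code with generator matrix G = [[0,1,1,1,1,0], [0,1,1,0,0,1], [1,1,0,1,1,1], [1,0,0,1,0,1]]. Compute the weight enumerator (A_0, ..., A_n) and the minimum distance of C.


Weight distribution: A_0 = 1, A_2 = 4, A_3 = 6, A_4 = 3, A_5 = 2. Minimum distance d = 2.

Enumerate all 2^4 = 16 messages m ∈ F_2^4.
For each, compute codeword c = mG in F_2^6, then tally its weight.
  m = 0000 → c = 000000, weight = 0.
  m = 1000 → c = 011110, weight = 4.
  m = 0100 → c = 011001, weight = 3.
  m = 1100 → c = 000111, weight = 3.
  m = 0010 → c = 110111, weight = 5.
  m = 1010 → c = 101001, weight = 3.
  m = 0110 → c = 101110, weight = 4.
  m = 1110 → c = 110000, weight = 2.
  m = 0001 → c = 100101, weight = 3.
  m = 1001 → c = 111011, weight = 5.
  m = 0101 → c = 111100, weight = 4.
  m = 1101 → c = 100010, weight = 2.
  m = 0011 → c = 010010, weight = 2.
  m = 1011 → c = 001100, weight = 2.
  m = 0111 → c = 001011, weight = 3.
  m = 1111 → c = 010101, weight = 3.
Tally weights:
  weight 0: 1 codewords.
  weight 2: 4 codewords.
  weight 3: 6 codewords.
  weight 4: 3 codewords.
  weight 5: 2 codewords.
Minimum distance d = smallest w > 0 with A_w > 0 = 2.
Sanity: Σ A_w = 16 = 2^4 = 16 ✓.


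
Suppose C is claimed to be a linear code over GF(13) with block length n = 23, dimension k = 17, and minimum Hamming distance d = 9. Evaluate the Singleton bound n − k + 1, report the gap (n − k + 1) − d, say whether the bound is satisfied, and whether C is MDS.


Singleton RHS = n − k + 1 = 7, slack = -2, bound violated (no such code; not MDS).

Singleton bound: d ≤ n − k + 1.
Here n = 23, k = 17, so n − k + 1 = 7.
Given d = 9, check d ≤ 7: NO.
Slack = (n − k + 1) − d = -2.
The slack is negative: d = 9 exceeds n − k + 1 = 7 by 2, so the Singleton bound is violated and no linear [23, 17, 9]_13 code can exist. In particular it is not MDS (MDS requires d = n − k + 1 exactly).
Description: the claimed parameters are [23, 17, 9]_13; such a code would be impossible (violates the Singleton bound).


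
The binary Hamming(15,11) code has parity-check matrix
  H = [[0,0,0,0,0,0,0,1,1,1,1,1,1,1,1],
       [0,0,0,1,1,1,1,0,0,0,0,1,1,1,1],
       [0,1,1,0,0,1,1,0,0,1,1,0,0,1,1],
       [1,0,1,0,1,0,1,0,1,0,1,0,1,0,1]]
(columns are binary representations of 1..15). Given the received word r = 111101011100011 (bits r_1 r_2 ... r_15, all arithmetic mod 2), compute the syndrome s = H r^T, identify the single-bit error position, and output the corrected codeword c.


s = (1, 0, 0, 0)^T, error position = 8, corrected codeword c = 111101001100011

Compute s = H r^T mod 2 one row at a time:
  s_1 = 1 + 1 + 1 + 0 + 0 + 0 + 1 + 1 = 5 ≡ 1 (mod 2).
  s_2 = 1 + 0 + 1 + 0 + 0 + 0 + 1 + 1 = 4 ≡ 0 (mod 2).
  s_3 = 1 + 1 + 1 + 0 + 1 + 0 + 1 + 1 = 6 ≡ 0 (mod 2).
  s_4 = 1 + 1 + 0 + 0 + 1 + 0 + 0 + 1 = 4 ≡ 0 (mod 2).
s = (1, 0, 0, 0)^T — this equals column 8 of H (binary 1000), so error is at position 8.
Correct: flip bit 8 of r = 111101011100011 to get c = 111101001100011.


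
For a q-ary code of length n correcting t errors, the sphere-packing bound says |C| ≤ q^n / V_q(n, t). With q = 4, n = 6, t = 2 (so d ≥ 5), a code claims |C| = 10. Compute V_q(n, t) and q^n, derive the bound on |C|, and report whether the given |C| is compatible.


V_q(n, t) = 154, q^n = 4096, Hamming bound = 26, |C| = 10 ≤ bound (satisfied).

Step 1: Compute V_q(n, t) = Σ_{j=0}^2 C(n, j) (q−1)^j.
  j = 0: C(6,0)·(3)^0 = 1·1 = 1.
  j = 1: C(6,1)·(3)^1 = 6·3 = 18.
  j = 2: C(6,2)·(3)^2 = 15·9 = 135.
  V_q(n, t) = 1 + 18 + 135 = 154.
Step 2: q^n = 4^6 = 4096.
Step 3: Hamming bound ⌊q^n / V_q(n,t)⌋ = ⌊4096/154⌋ = 26.
Step 4: Compare |C| = 10 to 26: satisfied.
The claimed |C| lies below the Hamming bound.


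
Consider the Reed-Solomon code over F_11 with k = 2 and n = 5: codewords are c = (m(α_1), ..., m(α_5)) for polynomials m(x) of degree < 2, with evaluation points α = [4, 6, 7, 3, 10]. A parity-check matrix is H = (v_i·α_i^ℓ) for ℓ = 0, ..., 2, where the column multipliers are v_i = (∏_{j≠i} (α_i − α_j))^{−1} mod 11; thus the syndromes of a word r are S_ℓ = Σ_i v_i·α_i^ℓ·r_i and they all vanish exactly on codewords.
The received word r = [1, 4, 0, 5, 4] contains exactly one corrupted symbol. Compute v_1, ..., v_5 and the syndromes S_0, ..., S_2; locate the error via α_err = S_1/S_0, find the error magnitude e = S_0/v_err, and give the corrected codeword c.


S = (3, 8, 3), error at position 5, error magnitude e = 5, c = [1, 4, 0, 5, 10].

Step 1: column multipliers v_i = (∏_{j≠i}(α_i − α_j))^{−1} mod 11.
  i = 1 (α = 4): (4−6)(4−7)(4−3)(4−10) = (−2)·(−3)·1·(−6) = −36 ≡ 8, so v_1 = 8^{−1} = 7 (mod 11).
  i = 2 (α = 6): (6−4)(6−7)(6−3)(6−10) = 2·(−1)·3·(−4) = 24 ≡ 2, so v_2 = 2^{−1} = 6 (mod 11).
  i = 3 (α = 7): (7−4)(7−6)(7−3)(7−10) = 3·1·4·(−3) = −36 ≡ 8, so v_3 = 8^{−1} = 7 (mod 11).
  i = 4 (α = 3): (3−4)(3−6)(3−7)(3−10) = (−1)·(−3)·(−4)·(−7) = 84 ≡ 7, so v_4 = 7^{−1} = 8 (mod 11).
  i = 5 (α = 10): (10−4)(10−6)(10−7)(10−3) = 6·4·3·7 = 504 ≡ 9, so v_5 = 9^{−1} = 5 (mod 11).
  v = [7, 6, 7, 8, 5].
Step 2: syndromes of r = [1, 4, 0, 5, 4] (all sums mod 11).
  S_0 = Σ v_i r_i = 7·1 + 6·4 + 7·0 + 8·5 + 5·4 = 91 ≡ 3.
  S_1 = Σ v_i α_i r_i = 7·4·1 + 6·6·4 + 7·7·0 + 8·3·5 + 5·10·4 = 492 ≡ 8.
  α_i^2 mod 11 = [5, 3, 5, 9, 1].
  S_2 = Σ v_i α_i^2 r_i = 7·5·1 + 6·3·4 + 7·5·0 + 8·9·5 + 5·1·4 = 487 ≡ 3.
  S = (3, 8, 3) ≠ 0, so r is not a codeword (an error is present).
Step 3: locate the error. For a single error e at position i, S_ℓ = v_i·e·α_i^ℓ, so α_err = S_1/S_0.
  S_0^{−1} = 3^{−1} = 4 (mod 11), so α_err = 8·4 = 32 ≡ 10 = α_5. Error position i = 5.
  Consistency check: S_2/S_1 = 3·7 = 21 ≡ 10 = α_err ✓ (single-error assumption holds).
Step 4: error magnitude e = S_0/v_5 = S_0·∏_{j≠5}(α_5 − α_j) = 3·9 = 27 ≡ 5 (mod 11).
Step 5: correct position 5: c_5 = r_5 − e = 4 − 5 ≡ 10 (mod 11). Hence c = [1, 4, 0, 5, 10].
  Check: interpolating c through the α_i gives m(x) = 6 + 7·x (degree < 2) with m(α_i) = c_i for every i, so c is indeed a codeword.


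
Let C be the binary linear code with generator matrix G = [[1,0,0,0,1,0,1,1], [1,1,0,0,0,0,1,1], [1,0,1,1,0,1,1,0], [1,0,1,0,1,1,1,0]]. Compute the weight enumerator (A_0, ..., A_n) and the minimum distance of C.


Weight distribution: A_0 = 1, A_2 = 3, A_3 = 1, A_4 = 3, A_5 = 6, A_6 = 1, A_7 = 1. Minimum distance d = 2.

Enumerate all 2^4 = 16 messages m ∈ F_2^4.
For each, compute codeword c = mG in F_2^8, then tally its weight.
  m = 0000 → c = 00000000, weight = 0.
  m = 1000 → c = 10001011, weight = 4.
  m = 0100 → c = 11000011, weight = 4.
  m = 1100 → c = 01001000, weight = 2.
  m = 0010 → c = 10110110, weight = 5.
  m = 1010 → c = 00111101, weight = 5.
  m = 0110 → c = 01110101, weight = 5.
  m = 1110 → c = 11111110, weight = 7.
  m = 0001 → c = 10101110, weight = 5.
  m = 1001 → c = 00100101, weight = 3.
  m = 0101 → c = 01101101, weight = 5.
  m = 1101 → c = 11100110, weight = 5.
  m = 0011 → c = 00011000, weight = 2.
  m = 1011 → c = 10010011, weight = 4.
  m = 0111 → c = 11011011, weight = 6.
  m = 1111 → c = 01010000, weight = 2.
Tally weights:
  weight 0: 1 codewords.
  weight 2: 3 codewords.
  weight 3: 1 codewords.
  weight 4: 3 codewords.
  weight 5: 6 codewords.
  weight 6: 1 codewords.
  weight 7: 1 codewords.
Minimum distance d = smallest w > 0 with A_w > 0 = 2.
Sanity: Σ A_w = 16 = 2^4 = 16 ✓.


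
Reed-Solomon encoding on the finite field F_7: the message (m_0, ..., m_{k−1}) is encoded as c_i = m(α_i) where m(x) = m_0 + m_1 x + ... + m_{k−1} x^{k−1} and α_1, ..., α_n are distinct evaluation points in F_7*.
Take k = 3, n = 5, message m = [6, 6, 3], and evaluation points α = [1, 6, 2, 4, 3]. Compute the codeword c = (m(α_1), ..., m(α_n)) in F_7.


c = [1, 3, 2, 1, 2]

Message polynomial: m(x) = 6 + 6·x + 3·x^2 (mod 7).
For each evaluation point α_i, compute m(α_i) mod 7:
  α_1 = 1: Horner steps 3 → 2 → 1, so m(1) = 1.
  α_2 = 6: Horner steps 3 → 3 → 3, so m(6) = 3.
  α_3 = 2: Horner steps 3 → 5 → 2, so m(2) = 2.
  α_4 = 4: Horner steps 3 → 4 → 1, so m(4) = 1.
  α_5 = 3: Horner steps 3 → 1 → 2, so m(3) = 2.
Codeword c = [1, 3, 2, 1, 2] ∈ F_7^5.


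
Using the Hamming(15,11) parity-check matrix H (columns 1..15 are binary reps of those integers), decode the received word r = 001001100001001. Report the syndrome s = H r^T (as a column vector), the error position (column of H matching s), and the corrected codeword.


s = (0, 0, 0, 1)^T, error position = 1, corrected codeword c = 101001100001001

Compute s = H r^T mod 2 one row at a time:
  s_1 = 0 + 0 + 0 + 0 + 1 + 0 + 0 + 1 = 2 ≡ 0 (mod 2).
  s_2 = 0 + 0 + 1 + 1 + 1 + 0 + 0 + 1 = 4 ≡ 0 (mod 2).
  s_3 = 0 + 1 + 1 + 1 + 0 + 0 + 0 + 1 = 4 ≡ 0 (mod 2).
  s_4 = 0 + 1 + 0 + 1 + 0 + 0 + 0 + 1 = 3 ≡ 1 (mod 2).
s = (0, 0, 0, 1)^T — this equals column 1 of H (binary 0001), so error is at position 1.
Correct: flip bit 1 of r = 001001100001001 to get c = 101001100001001.


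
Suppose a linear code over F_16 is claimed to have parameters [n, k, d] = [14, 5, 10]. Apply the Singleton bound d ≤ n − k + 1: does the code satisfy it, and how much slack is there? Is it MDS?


Singleton RHS = n − k + 1 = 10, slack = 0, bound satisfied, MDS.

Singleton bound: d ≤ n − k + 1.
Here n = 14, k = 5, so n − k + 1 = 10.
Given d = 10, check d ≤ 10: YES.
Slack = (n − k + 1) − d = 0.
The code is MDS (slack = 0).
Description: the claimed parameters are [14, 5, 10]_16; such a code would be MDS (meets Singleton bound).


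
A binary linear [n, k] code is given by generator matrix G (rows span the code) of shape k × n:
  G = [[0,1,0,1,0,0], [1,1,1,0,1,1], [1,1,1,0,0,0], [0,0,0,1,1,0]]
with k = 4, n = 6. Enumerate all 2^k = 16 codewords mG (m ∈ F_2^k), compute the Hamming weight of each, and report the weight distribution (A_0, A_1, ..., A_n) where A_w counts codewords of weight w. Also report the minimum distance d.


Weight distribution: A_0 = 1, A_2 = 6, A_3 = 4, A_4 = 1, A_5 = 4. Minimum distance d = 2.

Enumerate all 2^4 = 16 messages m ∈ F_2^4.
For each, compute codeword c = mG in F_2^6, then tally its weight.
  m = 0000 → c = 000000, weight = 0.
  m = 1000 → c = 010100, weight = 2.
  m = 0100 → c = 111011, weight = 5.
  m = 1100 → c = 101111, weight = 5.
  m = 0010 → c = 111000, weight = 3.
  m = 1010 → c = 101100, weight = 3.
  m = 0110 → c = 000011, weight = 2.
  m = 1110 → c = 010111, weight = 4.
  m = 0001 → c = 000110, weight = 2.
  m = 1001 → c = 010010, weight = 2.
  m = 0101 → c = 111101, weight = 5.
  m = 1101 → c = 101001, weight = 3.
  m = 0011 → c = 111110, weight = 5.
  m = 1011 → c = 101010, weight = 3.
  m = 0111 → c = 000101, weight = 2.
  m = 1111 → c = 010001, weight = 2.
Tally weights:
  weight 0: 1 codewords.
  weight 2: 6 codewords.
  weight 3: 4 codewords.
  weight 4: 1 codewords.
  weight 5: 4 codewords.
Minimum distance d = smallest w > 0 with A_w > 0 = 2.
Sanity: Σ A_w = 16 = 2^4 = 16 ✓.


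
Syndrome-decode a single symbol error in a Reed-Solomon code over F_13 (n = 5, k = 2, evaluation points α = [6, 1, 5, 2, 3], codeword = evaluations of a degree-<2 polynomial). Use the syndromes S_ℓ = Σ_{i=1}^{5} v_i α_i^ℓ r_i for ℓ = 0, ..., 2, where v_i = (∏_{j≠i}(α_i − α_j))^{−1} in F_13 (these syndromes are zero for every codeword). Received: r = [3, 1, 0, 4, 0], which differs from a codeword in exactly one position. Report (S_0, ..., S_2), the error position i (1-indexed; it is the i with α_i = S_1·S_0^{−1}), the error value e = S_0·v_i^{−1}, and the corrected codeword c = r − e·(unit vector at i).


S = (7, 8, 11), error at position 5, error magnitude e = 6, c = [3, 1, 0, 4, 7].

Step 1: column multipliers v_i = (∏_{j≠i}(α_i − α_j))^{−1} mod 13.
  i = 1 (α = 6): (6−1)(6−5)(6−2)(6−3) = 5·1·4·3 = 60 ≡ 8, so v_1 = 8^{−1} = 5 (mod 13).
  i = 2 (α = 1): (1−6)(1−5)(1−2)(1−3) = (−5)·(−4)·(−1)·(−2) = 40 ≡ 1, so v_2 = 1^{−1} = 1 (mod 13).
  i = 3 (α = 5): (5−6)(5−1)(5−2)(5−3) = (−1)·4·3·2 = −24 ≡ 2, so v_3 = 2^{−1} = 7 (mod 13).
  i = 4 (α = 2): (2−6)(2−1)(2−5)(2−3) = (−4)·1·(−3)·(−1) = −12 ≡ 1, so v_4 = 1^{−1} = 1 (mod 13).
  i = 5 (α = 3): (3−6)(3−1)(3−5)(3−2) = (−3)·2·(−2)·1 = 12 ≡ 12, so v_5 = 12^{−1} = 12 (mod 13).
  v = [5, 1, 7, 1, 12].
Step 2: syndromes of r = [3, 1, 0, 4, 0] (all sums mod 13).
  S_0 = Σ v_i r_i = 5·3 + 1·1 + 7·0 + 1·4 + 12·0 = 20 ≡ 7.
  S_1 = Σ v_i α_i r_i = 5·6·3 + 1·1·1 + 7·5·0 + 1·2·4 + 12·3·0 = 99 ≡ 8.
  α_i^2 mod 13 = [10, 1, 12, 4, 9].
  S_2 = Σ v_i α_i^2 r_i = 5·10·3 + 1·1·1 + 7·12·0 + 1·4·4 + 12·9·0 = 167 ≡ 11.
  S = (7, 8, 11) ≠ 0, so r is not a codeword (an error is present).
Step 3: locate the error. For a single error e at position i, S_ℓ = v_i·e·α_i^ℓ, so α_err = S_1/S_0.
  S_0^{−1} = 7^{−1} = 2 (mod 13), so α_err = 8·2 = 16 ≡ 3 = α_5. Error position i = 5.
  Consistency check: S_2/S_1 = 11·5 = 55 ≡ 3 = α_err ✓ (single-error assumption holds).
Step 4: error magnitude e = S_0/v_5 = S_0·∏_{j≠5}(α_5 − α_j) = 7·12 = 84 ≡ 6 (mod 13).
Step 5: correct position 5: c_5 = r_5 − e = 0 − 6 ≡ 7 (mod 13). Hence c = [3, 1, 0, 4, 7].
  Check: interpolating c through the α_i gives m(x) = 11 + 3·x (degree < 2) with m(α_i) = c_i for every i, so c is indeed a codeword.


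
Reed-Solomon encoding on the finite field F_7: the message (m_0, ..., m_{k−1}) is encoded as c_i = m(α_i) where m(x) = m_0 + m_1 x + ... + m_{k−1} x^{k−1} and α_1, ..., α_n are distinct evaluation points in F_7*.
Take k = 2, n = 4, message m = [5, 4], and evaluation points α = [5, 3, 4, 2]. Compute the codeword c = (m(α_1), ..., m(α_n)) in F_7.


c = [4, 3, 0, 6]

Message polynomial: m(x) = 5 + 4·x (mod 7).
For each evaluation point α_i, compute m(α_i) mod 7:
  α_1 = 5: Horner steps 4 → 4, so m(5) = 4.
  α_2 = 3: Horner steps 4 → 3, so m(3) = 3.
  α_3 = 4: Horner steps 4 → 0, so m(4) = 0.
  α_4 = 2: Horner steps 4 → 6, so m(2) = 6.
Codeword c = [4, 3, 0, 6] ∈ F_7^4.


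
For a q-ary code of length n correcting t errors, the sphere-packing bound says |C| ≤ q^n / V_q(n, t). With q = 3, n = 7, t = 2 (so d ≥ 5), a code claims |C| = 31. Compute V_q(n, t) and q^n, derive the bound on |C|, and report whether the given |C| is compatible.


V_q(n, t) = 99, q^n = 2187, Hamming bound = 22, |C| = 31 > bound (violated).

Step 1: Compute V_q(n, t) = Σ_{j=0}^2 C(n, j) (q−1)^j.
  j = 0: C(7,0)·(2)^0 = 1·1 = 1.
  j = 1: C(7,1)·(2)^1 = 7·2 = 14.
  j = 2: C(7,2)·(2)^2 = 21·4 = 84.
  V_q(n, t) = 1 + 14 + 84 = 99.
Step 2: q^n = 3^7 = 2187.
Step 3: Hamming bound ⌊q^n / V_q(n,t)⌋ = ⌊2187/99⌋ = 22.
Step 4: Compare |C| = 31 to 22: violated.
The claimed |C| lies above the Hamming bound, so no 3-ary code of length 7 with d ≥ 5 can have 31 codewords.


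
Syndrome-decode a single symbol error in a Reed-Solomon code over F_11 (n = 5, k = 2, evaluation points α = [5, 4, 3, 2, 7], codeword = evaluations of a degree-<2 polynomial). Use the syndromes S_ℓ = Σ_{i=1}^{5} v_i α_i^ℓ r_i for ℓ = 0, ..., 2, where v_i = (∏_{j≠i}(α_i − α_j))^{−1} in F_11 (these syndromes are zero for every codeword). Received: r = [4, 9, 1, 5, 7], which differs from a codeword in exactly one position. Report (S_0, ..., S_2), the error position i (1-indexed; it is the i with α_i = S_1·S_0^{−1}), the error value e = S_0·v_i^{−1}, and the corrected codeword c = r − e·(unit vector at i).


S = (2, 8, 10), error at position 2, error magnitude e = 1, c = [4, 8, 1, 5, 7].

Step 1: column multipliers v_i = (∏_{j≠i}(α_i − α_j))^{−1} mod 11.
  i = 1 (α = 5): (5−4)(5−3)(5−2)(5−7) = 1·2·3·(−2) = −12 ≡ 10, so v_1 = 10^{−1} = 10 (mod 11).
  i = 2 (α = 4): (4−5)(4−3)(4−2)(4−7) = (−1)·1·2·(−3) = 6 ≡ 6, so v_2 = 6^{−1} = 2 (mod 11).
  i = 3 (α = 3): (3−5)(3−4)(3−2)(3−7) = (−2)·(−1)·1·(−4) = −8 ≡ 3, so v_3 = 3^{−1} = 4 (mod 11).
  i = 4 (α = 2): (2−5)(2−4)(2−3)(2−7) = (−3)·(−2)·(−1)·(−5) = 30 ≡ 8, so v_4 = 8^{−1} = 7 (mod 11).
  i = 5 (α = 7): (7−5)(7−4)(7−3)(7−2) = 2·3·4·5 = 120 ≡ 10, so v_5 = 10^{−1} = 10 (mod 11).
  v = [10, 2, 4, 7, 10].
Step 2: syndromes of r = [4, 9, 1, 5, 7] (all sums mod 11).
  S_0 = Σ v_i r_i = 10·4 + 2·9 + 4·1 + 7·5 + 10·7 = 167 ≡ 2.
  S_1 = Σ v_i α_i r_i = 10·5·4 + 2·4·9 + 4·3·1 + 7·2·5 + 10·7·7 = 844 ≡ 8.
  α_i^2 mod 11 = [3, 5, 9, 4, 5].
  S_2 = Σ v_i α_i^2 r_i = 10·3·4 + 2·5·9 + 4·9·1 + 7·4·5 + 10·5·7 = 736 ≡ 10.
  S = (2, 8, 10) ≠ 0, so r is not a codeword (an error is present).
Step 3: locate the error. For a single error e at position i, S_ℓ = v_i·e·α_i^ℓ, so α_err = S_1/S_0.
  S_0^{−1} = 2^{−1} = 6 (mod 11), so α_err = 8·6 = 48 ≡ 4 = α_2. Error position i = 2.
  Consistency check: S_2/S_1 = 10·7 = 70 ≡ 4 = α_err ✓ (single-error assumption holds).
Step 4: error magnitude e = S_0/v_2 = S_0·∏_{j≠2}(α_2 − α_j) = 2·6 = 12 ≡ 1 (mod 11).
Step 5: correct position 2: c_2 = r_2 − e = 9 − 1 ≡ 8 (mod 11). Hence c = [4, 8, 1, 5, 7].
  Check: interpolating c through the α_i gives m(x) = 2 + 7·x (degree < 2) with m(α_i) = c_i for every i, so c is indeed a codeword.


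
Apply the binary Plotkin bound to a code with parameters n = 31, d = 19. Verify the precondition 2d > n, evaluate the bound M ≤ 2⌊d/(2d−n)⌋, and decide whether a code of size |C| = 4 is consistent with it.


Plotkin bound M ≤ 4; given |C| = 4 ≤ bound (satisfied).

Check applicability: 2d = 38, n = 31.
2d − n = 7 > 0, so Plotkin applies.
Compute d/(2d−n) = 19/7 ≈ 2.7143.
⌊d/(2d−n)⌋ = 2.
Plotkin bound: M ≤ 2·2 = 4.
Given |C| = 4, check: satisfied.
This |C| is at the Plotkin bound.


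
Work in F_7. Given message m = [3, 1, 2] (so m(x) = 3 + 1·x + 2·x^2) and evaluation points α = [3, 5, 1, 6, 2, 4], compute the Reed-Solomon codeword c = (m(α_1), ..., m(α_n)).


c = [3, 2, 6, 4, 6, 4]

Message polynomial: m(x) = 3 + 1·x + 2·x^2 (mod 7).
For each evaluation point α_i, compute m(α_i) mod 7:
  α_1 = 3: Horner steps 2 → 0 → 3, so m(3) = 3.
  α_2 = 5: Horner steps 2 → 4 → 2, so m(5) = 2.
  α_3 = 1: Horner steps 2 → 3 → 6, so m(1) = 6.
  α_4 = 6: Horner steps 2 → 6 → 4, so m(6) = 4.
  α_5 = 2: Horner steps 2 → 5 → 6, so m(2) = 6.
  α_6 = 4: Horner steps 2 → 2 → 4, so m(4) = 4.
Codeword c = [3, 2, 6, 4, 6, 4] ∈ F_7^6.


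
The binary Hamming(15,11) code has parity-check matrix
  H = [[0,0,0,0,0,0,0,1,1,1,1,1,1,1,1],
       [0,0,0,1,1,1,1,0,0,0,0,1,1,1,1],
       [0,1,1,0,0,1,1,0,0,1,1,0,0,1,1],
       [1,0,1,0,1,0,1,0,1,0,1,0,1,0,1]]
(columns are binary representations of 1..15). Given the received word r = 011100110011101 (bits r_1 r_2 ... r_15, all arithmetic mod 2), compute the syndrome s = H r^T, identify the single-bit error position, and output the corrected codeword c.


s = (1, 1, 1, 1)^T, error position = 15, corrected codeword c = 011100110011100

Compute s = H r^T mod 2 one row at a time:
  s_1 = 1 + 0 + 0 + 1 + 1 + 1 + 0 + 1 = 5 ≡ 1 (mod 2).
  s_2 = 1 + 0 + 0 + 1 + 1 + 1 + 0 + 1 = 5 ≡ 1 (mod 2).
  s_3 = 1 + 1 + 0 + 1 + 0 + 1 + 0 + 1 = 5 ≡ 1 (mod 2).
  s_4 = 0 + 1 + 0 + 1 + 0 + 1 + 1 + 1 = 5 ≡ 1 (mod 2).
s = (1, 1, 1, 1)^T — this equals column 15 of H (binary 1111), so error is at position 15.
Correct: flip bit 15 of r = 011100110011101 to get c = 011100110011100.


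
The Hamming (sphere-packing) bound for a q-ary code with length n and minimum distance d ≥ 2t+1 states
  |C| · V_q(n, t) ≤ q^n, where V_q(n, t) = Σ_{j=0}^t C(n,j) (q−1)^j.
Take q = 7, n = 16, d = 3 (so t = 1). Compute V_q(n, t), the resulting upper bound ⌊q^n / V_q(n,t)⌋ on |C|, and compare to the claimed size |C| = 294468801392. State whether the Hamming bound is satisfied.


V_q(n, t) = 97, q^n = 33232930569601, Hamming bound = 342607531645, |C| = 294468801392 ≤ bound (satisfied).

Step 1: Compute V_q(n, t) = Σ_{j=0}^1 C(n, j) (q−1)^j.
  j = 0: C(16,0)·(6)^0 = 1·1 = 1.
  j = 1: C(16,1)·(6)^1 = 16·6 = 96.
  V_q(n, t) = 1 + 96 = 97.
Step 2: q^n = 7^16 = 33232930569601.
Step 3: Hamming bound ⌊q^n / V_q(n,t)⌋ = ⌊33232930569601/97⌋ = 342607531645.
Step 4: Compare |C| = 294468801392 to 342607531645: satisfied.
The claimed |C| lies below the Hamming bound.


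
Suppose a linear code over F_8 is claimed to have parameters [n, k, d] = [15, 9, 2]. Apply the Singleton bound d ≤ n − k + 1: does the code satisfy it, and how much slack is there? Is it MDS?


Singleton RHS = n − k + 1 = 7, slack = 5, bound satisfied, not MDS.

Singleton bound: d ≤ n − k + 1.
Here n = 15, k = 9, so n − k + 1 = 7.
Given d = 2, check d ≤ 7: YES.
Slack = (n − k + 1) − d = 5.
The code is NOT MDS (slack = 5 > 0).
Description: the claimed parameters are [15, 9, 2]_8; such a code would be non-MDS.


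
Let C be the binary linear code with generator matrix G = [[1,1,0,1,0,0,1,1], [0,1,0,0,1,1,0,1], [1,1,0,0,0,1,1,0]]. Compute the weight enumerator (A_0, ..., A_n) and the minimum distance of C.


Weight distribution: A_0 = 1, A_3 = 2, A_4 = 3, A_5 = 2. Minimum distance d = 3.

Enumerate all 2^3 = 8 messages m ∈ F_2^3.
For each, compute codeword c = mG in F_2^8, then tally its weight.
  m = 000 → c = 00000000, weight = 0.
  m = 100 → c = 11010011, weight = 5.
  m = 010 → c = 01001101, weight = 4.
  m = 110 → c = 10011110, weight = 5.
  m = 001 → c = 11000110, weight = 4.
  m = 101 → c = 00010101, weight = 3.
  m = 011 → c = 10001011, weight = 4.
  m = 111 → c = 01011000, weight = 3.
Tally weights:
  weight 0: 1 codewords.
  weight 3: 2 codewords.
  weight 4: 3 codewords.
  weight 5: 2 codewords.
Minimum distance d = smallest w > 0 with A_w > 0 = 3.
Sanity: Σ A_w = 8 = 2^3 = 8 ✓.


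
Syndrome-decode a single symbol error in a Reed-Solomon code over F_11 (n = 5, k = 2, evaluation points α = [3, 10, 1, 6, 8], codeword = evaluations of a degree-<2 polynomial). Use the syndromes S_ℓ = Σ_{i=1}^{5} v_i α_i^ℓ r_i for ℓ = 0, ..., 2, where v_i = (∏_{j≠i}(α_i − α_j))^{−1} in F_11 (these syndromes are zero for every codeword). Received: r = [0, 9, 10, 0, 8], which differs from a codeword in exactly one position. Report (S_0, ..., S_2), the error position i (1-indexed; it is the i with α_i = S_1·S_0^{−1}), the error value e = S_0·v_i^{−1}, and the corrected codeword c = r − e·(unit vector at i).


S = (7, 9, 10), error at position 4, error magnitude e = 4, c = [0, 9, 10, 7, 8].

Step 1: column multipliers v_i = (∏_{j≠i}(α_i − α_j))^{−1} mod 11.
  i = 1 (α = 3): (3−10)(3−1)(3−6)(3−8) = (−7)·2·(−3)·(−5) = −210 ≡ 10, so v_1 = 10^{−1} = 10 (mod 11).
  i = 2 (α = 10): (10−3)(10−1)(10−6)(10−8) = 7·9·4·2 = 504 ≡ 9, so v_2 = 9^{−1} = 5 (mod 11).
  i = 3 (α = 1): (1−3)(1−10)(1−6)(1−8) = (−2)·(−9)·(−5)·(−7) = 630 ≡ 3, so v_3 = 3^{−1} = 4 (mod 11).
  i = 4 (α = 6): (6−3)(6−10)(6−1)(6−8) = 3·(−4)·5·(−2) = 120 ≡ 10, so v_4 = 10^{−1} = 10 (mod 11).
  i = 5 (α = 8): (8−3)(8−10)(8−1)(8−6) = 5·(−2)·7·2 = −140 ≡ 3, so v_5 = 3^{−1} = 4 (mod 11).
  v = [10, 5, 4, 10, 4].
Step 2: syndromes of r = [0, 9, 10, 0, 8] (all sums mod 11).
  S_0 = Σ v_i r_i = 10·0 + 5·9 + 4·10 + 10·0 + 4·8 = 117 ≡ 7.
  S_1 = Σ v_i α_i r_i = 10·3·0 + 5·10·9 + 4·1·10 + 10·6·0 + 4·8·8 = 746 ≡ 9.
  α_i^2 mod 11 = [9, 1, 1, 3, 9].
  S_2 = Σ v_i α_i^2 r_i = 10·9·0 + 5·1·9 + 4·1·10 + 10·3·0 + 4·9·8 = 373 ≡ 10.
  S = (7, 9, 10) ≠ 0, so r is not a codeword (an error is present).
Step 3: locate the error. For a single error e at position i, S_ℓ = v_i·e·α_i^ℓ, so α_err = S_1/S_0.
  S_0^{−1} = 7^{−1} = 8 (mod 11), so α_err = 9·8 = 72 ≡ 6 = α_4. Error position i = 4.
  Consistency check: S_2/S_1 = 10·5 = 50 ≡ 6 = α_err ✓ (single-error assumption holds).
Step 4: error magnitude e = S_0/v_4 = S_0·∏_{j≠4}(α_4 − α_j) = 7·10 = 70 ≡ 4 (mod 11).
Step 5: correct position 4: c_4 = r_4 − e = 0 − 4 ≡ 7 (mod 11). Hence c = [0, 9, 10, 7, 8].
  Check: interpolating c through the α_i gives m(x) = 4 + 6·x (degree < 2) with m(α_i) = c_i for every i, so c is indeed a codeword.


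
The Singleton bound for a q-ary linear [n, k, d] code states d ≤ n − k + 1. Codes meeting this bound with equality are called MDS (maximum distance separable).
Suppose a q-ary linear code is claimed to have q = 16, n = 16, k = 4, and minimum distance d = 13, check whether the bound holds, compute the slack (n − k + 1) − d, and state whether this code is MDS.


Singleton RHS = n − k + 1 = 13, slack = 0, bound satisfied, MDS.

Singleton bound: d ≤ n − k + 1.
Here n = 16, k = 4, so n − k + 1 = 13.
Given d = 13, check d ≤ 13: YES.
Slack = (n − k + 1) − d = 0.
The code is MDS (slack = 0).
Description: the claimed parameters are [16, 4, 13]_16; such a code would be MDS (meets Singleton bound).


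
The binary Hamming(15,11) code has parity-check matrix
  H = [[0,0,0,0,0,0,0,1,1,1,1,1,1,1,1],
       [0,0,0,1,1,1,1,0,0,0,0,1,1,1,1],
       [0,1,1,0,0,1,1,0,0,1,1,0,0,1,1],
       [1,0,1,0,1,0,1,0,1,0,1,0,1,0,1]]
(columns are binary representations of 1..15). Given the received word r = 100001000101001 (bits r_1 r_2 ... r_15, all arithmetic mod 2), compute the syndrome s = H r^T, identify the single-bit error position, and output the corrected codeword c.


s = (1, 1, 1, 0)^T, error position = 14, corrected codeword c = 100001000101011

Compute s = H r^T mod 2 one row at a time:
  s_1 = 0 + 0 + 1 + 0 + 1 + 0 + 0 + 1 = 3 ≡ 1 (mod 2).
  s_2 = 0 + 0 + 1 + 0 + 1 + 0 + 0 + 1 = 3 ≡ 1 (mod 2).
  s_3 = 0 + 0 + 1 + 0 + 1 + 0 + 0 + 1 = 3 ≡ 1 (mod 2).
  s_4 = 1 + 0 + 0 + 0 + 0 + 0 + 0 + 1 = 2 ≡ 0 (mod 2).
s = (1, 1, 1, 0)^T — this equals column 14 of H (binary 1110), so error is at position 14.
Correct: flip bit 14 of r = 100001000101001 to get c = 100001000101011.


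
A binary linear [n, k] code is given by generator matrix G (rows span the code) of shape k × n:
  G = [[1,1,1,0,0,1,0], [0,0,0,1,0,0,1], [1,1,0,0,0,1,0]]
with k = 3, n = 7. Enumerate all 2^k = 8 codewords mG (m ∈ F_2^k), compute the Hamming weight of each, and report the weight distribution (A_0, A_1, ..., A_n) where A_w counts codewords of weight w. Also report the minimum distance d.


Weight distribution: A_0 = 1, A_1 = 1, A_2 = 1, A_3 = 2, A_4 = 1, A_5 = 1, A_6 = 1. Minimum distance d = 1.

Enumerate all 2^3 = 8 messages m ∈ F_2^3.
For each, compute codeword c = mG in F_2^7, then tally its weight.
  m = 000 → c = 0000000, weight = 0.
  m = 100 → c = 1110010, weight = 4.
  m = 010 → c = 0001001, weight = 2.
  m = 110 → c = 1111011, weight = 6.
  m = 001 → c = 1100010, weight = 3.
  m = 101 → c = 0010000, weight = 1.
  m = 011 → c = 1101011, weight = 5.
  m = 111 → c = 0011001, weight = 3.
Tally weights:
  weight 0: 1 codewords.
  weight 1: 1 codewords.
  weight 2: 1 codewords.
  weight 3: 2 codewords.
  weight 4: 1 codewords.
  weight 5: 1 codewords.
  weight 6: 1 codewords.
Minimum distance d = smallest w > 0 with A_w > 0 = 1.
Sanity: Σ A_w = 8 = 2^3 = 8 ✓.


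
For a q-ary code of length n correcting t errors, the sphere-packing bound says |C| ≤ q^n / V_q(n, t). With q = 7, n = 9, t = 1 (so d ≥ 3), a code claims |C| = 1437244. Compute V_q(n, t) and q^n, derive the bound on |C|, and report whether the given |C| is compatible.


V_q(n, t) = 55, q^n = 40353607, Hamming bound = 733701, |C| = 1437244 > bound (violated).

Step 1: Compute V_q(n, t) = Σ_{j=0}^1 C(n, j) (q−1)^j.
  j = 0: C(9,0)·(6)^0 = 1·1 = 1.
  j = 1: C(9,1)·(6)^1 = 9·6 = 54.
  V_q(n, t) = 1 + 54 = 55.
Step 2: q^n = 7^9 = 40353607.
Step 3: Hamming bound ⌊q^n / V_q(n,t)⌋ = ⌊40353607/55⌋ = 733701.
Step 4: Compare |C| = 1437244 to 733701: violated.
The claimed |C| lies above the Hamming bound, so no 7-ary code of length 9 with d ≥ 3 can have 1437244 codewords.


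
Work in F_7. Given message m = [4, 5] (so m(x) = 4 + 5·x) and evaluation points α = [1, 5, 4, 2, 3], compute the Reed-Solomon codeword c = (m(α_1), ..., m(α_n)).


c = [2, 1, 3, 0, 5]

Message polynomial: m(x) = 4 + 5·x (mod 7).
For each evaluation point α_i, compute m(α_i) mod 7:
  α_1 = 1: Horner steps 5 → 2, so m(1) = 2.
  α_2 = 5: Horner steps 5 → 1, so m(5) = 1.
  α_3 = 4: Horner steps 5 → 3, so m(4) = 3.
  α_4 = 2: Horner steps 5 → 0, so m(2) = 0.
  α_5 = 3: Horner steps 5 → 5, so m(3) = 5.
Codeword c = [2, 1, 3, 0, 5] ∈ F_7^5.


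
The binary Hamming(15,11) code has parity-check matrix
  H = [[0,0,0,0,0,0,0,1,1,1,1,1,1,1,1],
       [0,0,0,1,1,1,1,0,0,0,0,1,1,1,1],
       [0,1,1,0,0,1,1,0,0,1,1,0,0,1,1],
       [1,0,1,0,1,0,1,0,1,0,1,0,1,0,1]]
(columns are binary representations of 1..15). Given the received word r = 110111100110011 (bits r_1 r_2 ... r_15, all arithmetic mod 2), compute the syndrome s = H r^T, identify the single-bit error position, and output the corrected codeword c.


s = (0, 0, 1, 1)^T, error position = 3, corrected codeword c = 111111100110011

Compute s = H r^T mod 2 one row at a time:
  s_1 = 0 + 0 + 1 + 1 + 0 + 0 + 1 + 1 = 4 ≡ 0 (mod 2).
  s_2 = 1 + 1 + 1 + 1 + 0 + 0 + 1 + 1 = 6 ≡ 0 (mod 2).
  s_3 = 1 + 0 + 1 + 1 + 1 + 1 + 1 + 1 = 7 ≡ 1 (mod 2).
  s_4 = 1 + 0 + 1 + 1 + 0 + 1 + 0 + 1 = 5 ≡ 1 (mod 2).
s = (0, 0, 1, 1)^T — this equals column 3 of H (binary 0011), so error is at position 3.
Correct: flip bit 3 of r = 110111100110011 to get c = 111111100110011.


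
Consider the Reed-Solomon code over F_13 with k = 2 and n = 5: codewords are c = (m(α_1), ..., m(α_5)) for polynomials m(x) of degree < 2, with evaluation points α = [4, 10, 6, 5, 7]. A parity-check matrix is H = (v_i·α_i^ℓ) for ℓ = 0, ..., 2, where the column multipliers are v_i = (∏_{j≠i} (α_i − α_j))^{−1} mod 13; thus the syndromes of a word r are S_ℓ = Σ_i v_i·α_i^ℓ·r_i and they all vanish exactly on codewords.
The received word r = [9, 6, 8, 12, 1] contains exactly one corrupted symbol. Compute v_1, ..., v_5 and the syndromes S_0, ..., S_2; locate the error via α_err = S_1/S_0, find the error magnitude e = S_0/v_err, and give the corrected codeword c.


S = (12, 8, 1), error at position 4, error magnitude e = 10, c = [9, 6, 8, 2, 1].

Step 1: column multipliers v_i = (∏_{j≠i}(α_i − α_j))^{−1} mod 13.
  i = 1 (α = 4): (4−10)(4−6)(4−5)(4−7) = (−6)·(−2)·(−1)·(−3) = 36 ≡ 10, so v_1 = 10^{−1} = 4 (mod 13).
  i = 2 (α = 10): (10−4)(10−6)(10−5)(10−7) = 6·4·5·3 = 360 ≡ 9, so v_2 = 9^{−1} = 3 (mod 13).
  i = 3 (α = 6): (6−4)(6−10)(6−5)(6−7) = 2·(−4)·1·(−1) = 8 ≡ 8, so v_3 = 8^{−1} = 5 (mod 13).
  i = 4 (α = 5): (5−4)(5−10)(5−6)(5−7) = 1·(−5)·(−1)·(−2) = −10 ≡ 3, so v_4 = 3^{−1} = 9 (mod 13).
  i = 5 (α = 7): (7−4)(7−10)(7−6)(7−5) = 3·(−3)·1·2 = −18 ≡ 8, so v_5 = 8^{−1} = 5 (mod 13).
  v = [4, 3, 5, 9, 5].
Step 2: syndromes of r = [9, 6, 8, 12, 1] (all sums mod 13).
  S_0 = Σ v_i r_i = 4·9 + 3·6 + 5·8 + 9·12 + 5·1 = 207 ≡ 12.
  S_1 = Σ v_i α_i r_i = 4·4·9 + 3·10·6 + 5·6·8 + 9·5·12 + 5·7·1 = 1139 ≡ 8.
  α_i^2 mod 13 = [3, 9, 10, 12, 10].
  S_2 = Σ v_i α_i^2 r_i = 4·3·9 + 3·9·6 + 5·10·8 + 9·12·12 + 5·10·1 = 2016 ≡ 1.
  S = (12, 8, 1) ≠ 0, so r is not a codeword (an error is present).
Step 3: locate the error. For a single error e at position i, S_ℓ = v_i·e·α_i^ℓ, so α_err = S_1/S_0.
  S_0^{−1} = 12^{−1} = 12 (mod 13), so α_err = 8·12 = 96 ≡ 5 = α_4. Error position i = 4.
  Consistency check: S_2/S_1 = 1·5 = 5 ≡ 5 = α_err ✓ (single-error assumption holds).
Step 4: error magnitude e = S_0/v_4 = S_0·∏_{j≠4}(α_4 − α_j) = 12·3 = 36 ≡ 10 (mod 13).
Step 5: correct position 4: c_4 = r_4 − e = 12 − 10 ≡ 2 (mod 13). Hence c = [9, 6, 8, 2, 1].
  Check: interpolating c through the α_i gives m(x) = 11 + 6·x (degree < 2) with m(α_i) = c_i for every i, so c is indeed a codeword.


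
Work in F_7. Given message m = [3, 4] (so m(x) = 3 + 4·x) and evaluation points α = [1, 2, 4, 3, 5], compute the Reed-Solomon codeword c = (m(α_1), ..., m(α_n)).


c = [0, 4, 5, 1, 2]

Message polynomial: m(x) = 3 + 4·x (mod 7).
For each evaluation point α_i, compute m(α_i) mod 7:
  α_1 = 1: Horner steps 4 → 0, so m(1) = 0.
  α_2 = 2: Horner steps 4 → 4, so m(2) = 4.
  α_3 = 4: Horner steps 4 → 5, so m(4) = 5.
  α_4 = 3: Horner steps 4 → 1, so m(3) = 1.
  α_5 = 5: Horner steps 4 → 2, so m(5) = 2.
Codeword c = [0, 4, 5, 1, 2] ∈ F_7^5.


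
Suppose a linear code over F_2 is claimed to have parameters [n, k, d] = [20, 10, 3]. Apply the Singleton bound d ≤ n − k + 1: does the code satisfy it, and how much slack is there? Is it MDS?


Singleton RHS = n − k + 1 = 11, slack = 8, bound satisfied, not MDS.

Singleton bound: d ≤ n − k + 1.
Here n = 20, k = 10, so n − k + 1 = 11.
Given d = 3, check d ≤ 11: YES.
Slack = (n − k + 1) − d = 8.
The code is NOT MDS (slack = 8 > 0).
Description: the claimed parameters are [20, 10, 3]_2; such a code would be non-MDS.


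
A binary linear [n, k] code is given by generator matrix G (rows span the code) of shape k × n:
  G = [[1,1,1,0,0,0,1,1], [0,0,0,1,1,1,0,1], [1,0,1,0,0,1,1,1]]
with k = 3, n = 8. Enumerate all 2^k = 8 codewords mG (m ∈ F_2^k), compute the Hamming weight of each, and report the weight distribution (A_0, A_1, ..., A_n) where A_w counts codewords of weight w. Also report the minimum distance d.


Weight distribution: A_0 = 1, A_2 = 1, A_4 = 2, A_5 = 3, A_7 = 1. Minimum distance d = 2.

Enumerate all 2^3 = 8 messages m ∈ F_2^3.
For each, compute codeword c = mG in F_2^8, then tally its weight.
  m = 000 → c = 00000000, weight = 0.
  m = 100 → c = 11100011, weight = 5.
  m = 010 → c = 00011101, weight = 4.
  m = 110 → c = 11111110, weight = 7.
  m = 001 → c = 10100111, weight = 5.
  m = 101 → c = 01000100, weight = 2.
  m = 011 → c = 10111010, weight = 5.
  m = 111 → c = 01011001, weight = 4.
Tally weights:
  weight 0: 1 codewords.
  weight 2: 1 codewords.
  weight 4: 2 codewords.
  weight 5: 3 codewords.
  weight 7: 1 codewords.
Minimum distance d = smallest w > 0 with A_w > 0 = 2.
Sanity: Σ A_w = 8 = 2^3 = 8 ✓.


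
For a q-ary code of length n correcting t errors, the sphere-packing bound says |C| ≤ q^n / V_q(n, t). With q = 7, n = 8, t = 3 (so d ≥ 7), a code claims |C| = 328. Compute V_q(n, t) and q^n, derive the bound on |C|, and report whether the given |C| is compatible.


V_q(n, t) = 13153, q^n = 5764801, Hamming bound = 438, |C| = 328 ≤ bound (satisfied).

Step 1: Compute V_q(n, t) = Σ_{j=0}^3 C(n, j) (q−1)^j.
  j = 0: C(8,0)·(6)^0 = 1·1 = 1.
  j = 1: C(8,1)·(6)^1 = 8·6 = 48.
  j = 2: C(8,2)·(6)^2 = 28·36 = 1008.
  j = 3: C(8,3)·(6)^3 = 56·216 = 12096.
  V_q(n, t) = 1 + 48 + 1008 + 12096 = 13153.
Step 2: q^n = 7^8 = 5764801.
Step 3: Hamming bound ⌊q^n / V_q(n,t)⌋ = ⌊5764801/13153⌋ = 438.
Step 4: Compare |C| = 328 to 438: satisfied.
The claimed |C| lies below the Hamming bound.


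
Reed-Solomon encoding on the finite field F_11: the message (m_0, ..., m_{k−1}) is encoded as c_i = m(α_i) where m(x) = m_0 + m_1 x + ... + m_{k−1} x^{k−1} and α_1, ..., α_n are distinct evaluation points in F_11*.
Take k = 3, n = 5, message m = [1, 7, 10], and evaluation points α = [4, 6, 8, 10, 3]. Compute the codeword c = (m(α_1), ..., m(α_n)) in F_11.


c = [2, 7, 4, 4, 2]

Message polynomial: m(x) = 1 + 7·x + 10·x^2 (mod 11).
For each evaluation point α_i, compute m(α_i) mod 11:
  α_1 = 4: Horner steps 10 → 3 → 2, so m(4) = 2.
  α_2 = 6: Horner steps 10 → 1 → 7, so m(6) = 7.
  α_3 = 8: Horner steps 10 → 10 → 4, so m(8) = 4.
  α_4 = 10: Horner steps 10 → 8 → 4, so m(10) = 4.
  α_5 = 3: Horner steps 10 → 4 → 2, so m(3) = 2.
Codeword c = [2, 7, 4, 4, 2] ∈ F_11^5.


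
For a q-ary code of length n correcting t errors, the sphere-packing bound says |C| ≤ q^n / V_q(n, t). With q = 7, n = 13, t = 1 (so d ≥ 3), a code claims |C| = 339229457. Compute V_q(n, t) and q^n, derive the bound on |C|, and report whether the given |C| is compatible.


V_q(n, t) = 79, q^n = 96889010407, Hamming bound = 1226443169, |C| = 339229457 ≤ bound (satisfied).

Step 1: Compute V_q(n, t) = Σ_{j=0}^1 C(n, j) (q−1)^j.
  j = 0: C(13,0)·(6)^0 = 1·1 = 1.
  j = 1: C(13,1)·(6)^1 = 13·6 = 78.
  V_q(n, t) = 1 + 78 = 79.
Step 2: q^n = 7^13 = 96889010407.
Step 3: Hamming bound ⌊q^n / V_q(n,t)⌋ = ⌊96889010407/79⌋ = 1226443169.
Step 4: Compare |C| = 339229457 to 1226443169: satisfied.
The claimed |C| lies below the Hamming bound.


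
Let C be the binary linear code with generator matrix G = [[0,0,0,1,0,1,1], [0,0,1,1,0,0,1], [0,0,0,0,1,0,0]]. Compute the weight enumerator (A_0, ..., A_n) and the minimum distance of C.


Weight distribution: A_0 = 1, A_1 = 1, A_2 = 1, A_3 = 3, A_4 = 2. Minimum distance d = 1.

Enumerate all 2^3 = 8 messages m ∈ F_2^3.
For each, compute codeword c = mG in F_2^7, then tally its weight.
  m = 000 → c = 0000000, weight = 0.
  m = 100 → c = 0001011, weight = 3.
  m = 010 → c = 0011001, weight = 3.
  m = 110 → c = 0010010, weight = 2.
  m = 001 → c = 0000100, weight = 1.
  m = 101 → c = 0001111, weight = 4.
  m = 011 → c = 0011101, weight = 4.
  m = 111 → c = 0010110, weight = 3.
Tally weights:
  weight 0: 1 codewords.
  weight 1: 1 codewords.
  weight 2: 1 codewords.
  weight 3: 3 codewords.
  weight 4: 2 codewords.
Minimum distance d = smallest w > 0 with A_w > 0 = 1.
Sanity: Σ A_w = 8 = 2^3 = 8 ✓.


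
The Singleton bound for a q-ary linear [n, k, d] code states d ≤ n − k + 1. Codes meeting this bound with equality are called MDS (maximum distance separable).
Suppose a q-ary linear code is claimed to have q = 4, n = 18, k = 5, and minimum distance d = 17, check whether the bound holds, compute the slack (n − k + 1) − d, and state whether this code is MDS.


Singleton RHS = n − k + 1 = 14, slack = -3, bound violated (no such code; not MDS).

Singleton bound: d ≤ n − k + 1.
Here n = 18, k = 5, so n − k + 1 = 14.
Given d = 17, check d ≤ 14: NO.
Slack = (n − k + 1) − d = -3.
The slack is negative: d = 17 exceeds n − k + 1 = 14 by 3, so the Singleton bound is violated and no linear [18, 5, 17]_4 code can exist. In particular it is not MDS (MDS requires d = n − k + 1 exactly).
Description: the claimed parameters are [18, 5, 17]_4; such a code would be impossible (violates the Singleton bound).


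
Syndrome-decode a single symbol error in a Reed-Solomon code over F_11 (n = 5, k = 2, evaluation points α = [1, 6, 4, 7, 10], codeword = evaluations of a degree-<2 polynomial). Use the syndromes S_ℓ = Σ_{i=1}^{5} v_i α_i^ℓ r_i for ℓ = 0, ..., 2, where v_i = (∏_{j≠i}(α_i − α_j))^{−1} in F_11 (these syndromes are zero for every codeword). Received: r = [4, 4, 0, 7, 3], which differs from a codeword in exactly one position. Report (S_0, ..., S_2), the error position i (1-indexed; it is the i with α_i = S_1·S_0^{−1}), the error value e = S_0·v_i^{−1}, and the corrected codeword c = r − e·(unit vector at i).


S = (2, 1, 6), error at position 2, error magnitude e = 3, c = [4, 1, 0, 7, 3].

Step 1: column multipliers v_i = (∏_{j≠i}(α_i − α_j))^{−1} mod 11.
  i = 1 (α = 1): (1−6)(1−4)(1−7)(1−10) = (−5)·(−3)·(−6)·(−9) = 810 ≡ 7, so v_1 = 7^{−1} = 8 (mod 11).
  i = 2 (α = 6): (6−1)(6−4)(6−7)(6−10) = 5·2·(−1)·(−4) = 40 ≡ 7, so v_2 = 7^{−1} = 8 (mod 11).
  i = 3 (α = 4): (4−1)(4−6)(4−7)(4−10) = 3·(−2)·(−3)·(−6) = −108 ≡ 2, so v_3 = 2^{−1} = 6 (mod 11).
  i = 4 (α = 7): (7−1)(7−6)(7−4)(7−10) = 6·1·3·(−3) = −54 ≡ 1, so v_4 = 1^{−1} = 1 (mod 11).
  i = 5 (α = 10): (10−1)(10−6)(10−4)(10−7) = 9·4·6·3 = 648 ≡ 10, so v_5 = 10^{−1} = 10 (mod 11).
  v = [8, 8, 6, 1, 10].
Step 2: syndromes of r = [4, 4, 0, 7, 3] (all sums mod 11).
  S_0 = Σ v_i r_i = 8·4 + 8·4 + 6·0 + 1·7 + 10·3 = 101 ≡ 2.
  S_1 = Σ v_i α_i r_i = 8·1·4 + 8·6·4 + 6·4·0 + 1·7·7 + 10·10·3 = 573 ≡ 1.
  α_i^2 mod 11 = [1, 3, 5, 5, 1].
  S_2 = Σ v_i α_i^2 r_i = 8·1·4 + 8·3·4 + 6·5·0 + 1·5·7 + 10·1·3 = 193 ≡ 6.
  S = (2, 1, 6) ≠ 0, so r is not a codeword (an error is present).
Step 3: locate the error. For a single error e at position i, S_ℓ = v_i·e·α_i^ℓ, so α_err = S_1/S_0.
  S_0^{−1} = 2^{−1} = 6 (mod 11), so α_err = 1·6 = 6 ≡ 6 = α_2. Error position i = 2.
  Consistency check: S_2/S_1 = 6·1 = 6 ≡ 6 = α_err ✓ (single-error assumption holds).
Step 4: error magnitude e = S_0/v_2 = S_0·∏_{j≠2}(α_2 − α_j) = 2·7 = 14 ≡ 3 (mod 11).
Step 5: correct position 2: c_2 = r_2 − e = 4 − 3 ≡ 1 (mod 11). Hence c = [4, 1, 0, 7, 3].
  Check: interpolating c through the α_i gives m(x) = 9 + 6·x (degree < 2) with m(α_i) = c_i for every i, so c is indeed a codeword.
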